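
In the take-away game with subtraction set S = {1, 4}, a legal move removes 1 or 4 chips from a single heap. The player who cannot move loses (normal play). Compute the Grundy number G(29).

2

G(0) = 0
G(1) = mex{0} = 1
G(2) = mex{1} = 0
G(3) = mex{0} = 1
G(4) = mex{1,0} = 2
G(5) = mex{2,1} = 0
G(6) = mex{0,0} = 1
G(7) = mex{1,1} = 0
G(8) = mex{0,2} = 1
G(9) = mex{1,0} = 2
G(10) = mex{2,1} = 0
G(11) = mex{0,0} = 1
G(12) = mex{1,1} = 0
G(13) = mex{0,2} = 1
G(14) = mex{1,0} = 2
G(15) = mex{2,1} = 0
G(16) = mex{0,0} = 1
G(17) = mex{1,1} = 0
G(18) = mex{0,2} = 1
G(19) = mex{1,0} = 2
G(20) = mex{2,1} = 0
G(21) = mex{0,0} = 1
G(22) = mex{1,1} = 0
G(23) = mex{0,2} = 1
G(24) = mex{1,0} = 2
G(25) = mex{2,1} = 0
G(26) = mex{0,0} = 1
G(27) = mex{1,1} = 0
G(28) = mex{0,2} = 1
G(29) = mex{1,0} = 2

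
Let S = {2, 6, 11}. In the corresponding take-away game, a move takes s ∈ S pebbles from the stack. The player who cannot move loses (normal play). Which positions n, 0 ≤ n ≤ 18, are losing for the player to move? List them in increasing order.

G(0) = 0
G(1) = mex{} = 0
G(2) = mex{0} = 1
G(3) = mex{0} = 1
G(4) = mex{1} = 0
G(5) = mex{1} = 0
G(6) = mex{0,0} = 1
G(7) = mex{0,0} = 1
G(8) = mex{1,1} = 0
G(9) = mex{1,1} = 0
G(10) = mex{0,0} = 1
G(11) = mex{0,0,0} = 1
G(12) = mex{1,1,0} = 2
G(13) = mex{1,1,1} = 0
G(14) = mex{2,0,1} = 3
G(15) = mex{0,0,0} = 1
G(16) = mex{3,1,0} = 2
G(17) = mex{1,1,1} = 0
G(18) = mex{2,2,1} = 0
P-positions are exactly the n with G(n) = 0.

0, 1, 4, 5, 8, 9, 13, 17, 18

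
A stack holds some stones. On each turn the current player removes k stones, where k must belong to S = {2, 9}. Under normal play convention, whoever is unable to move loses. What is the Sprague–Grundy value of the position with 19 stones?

0

n :  0  1  2  3  4  5  6  7  8  9 10 11 12 13 14 15 16 17 18 19
G :  0  0  1  1  0  0  1  1  0  2  1  0  0  1  1  0  0  1  1  0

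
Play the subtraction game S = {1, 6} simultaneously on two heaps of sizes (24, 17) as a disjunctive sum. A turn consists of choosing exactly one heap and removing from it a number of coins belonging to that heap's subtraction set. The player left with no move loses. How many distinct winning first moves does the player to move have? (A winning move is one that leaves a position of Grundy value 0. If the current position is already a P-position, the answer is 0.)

All heaps use S = {1, 6}:
G(0) = 0
G(1) = mex{0} = 1
G(2) = mex{1} = 0
G(3) = mex{0} = 1
G(4) = mex{1} = 0
G(5) = mex{0} = 1
G(6) = mex{1,0} = 2
G(7) = mex{2,1} = 0
G(8) = mex{0,0} = 1
G(9) = mex{1,1} = 0
G(10) = mex{0,0} = 1
G(11) = mex{1,1} = 0
G(12) = mex{0,2} = 1
G(13) = mex{1,0} = 2
G(14) = mex{2,1} = 0
G(15) = mex{0,0} = 1
G(16) = mex{1,1} = 0
G(17) = mex{0,0} = 1
G(18) = mex{1,1} = 0
G(19) = mex{0,2} = 1
G(20) = mex{1,0} = 2
G(21) = mex{2,1} = 0
G(22) = mex{0,0} = 1
G(23) = mex{1,1} = 0
G(24) = mex{0,0} = 1
Heap A: G(24) = 1.
Heap B: G(17) = 1.
Combined Grundy value = 1 ⊕ 1 = 0.
A winning move leaves total XOR = 0, i.e. changes one component's Grundy value g to g ⊕ X where X is the current total.
Heap A: target g' = 1⊕0 = 1, but every legal move changes the Grundy value (mex property), so 0 moves.
Heap B: target g' = 1⊕0 = 1, but every legal move changes the Grundy value (mex property), so 0 moves.

0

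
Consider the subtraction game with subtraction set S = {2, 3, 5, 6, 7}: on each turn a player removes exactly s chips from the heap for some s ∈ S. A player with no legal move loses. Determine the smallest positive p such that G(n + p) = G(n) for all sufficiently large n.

9

G(0) = 0
G(1) = mex{} = 0
G(2) = mex{0} = 1
G(3) = mex{0,0} = 1
G(4) = mex{1,0} = 2
G(5) = mex{1,1,0} = 2
G(6) = mex{2,1,0,0} = 3
G(7) = mex{2,2,1,0,0} = 3
G(8) = mex{3,2,1,1,0} = 4
G(9) = mex{3,3,2,1,1} = 0
G(10) = mex{4,3,2,2,1} = 0
G(11) = mex{0,4,3,2,2} = 1
G(12) = mex{0,0,3,3,2} = 1
G(13) = mex{1,0,4,3,3} = 2
G(14) = mex{1,1,0,4,3} = 2
G(15) = mex{2,1,0,0,4} = 3
G(16) = mex{2,2,1,0,0} = 3
G(17) = mex{3,2,1,1,0} = 4
G(18) = mex{3,3,2,1,1} = 0
G(19) = mex{4,3,2,2,1} = 0
G(n+9) = G(n) holds for n = 0,…,6 (a full window of length max(S) = 7), so the sequence is purely periodic with period 9.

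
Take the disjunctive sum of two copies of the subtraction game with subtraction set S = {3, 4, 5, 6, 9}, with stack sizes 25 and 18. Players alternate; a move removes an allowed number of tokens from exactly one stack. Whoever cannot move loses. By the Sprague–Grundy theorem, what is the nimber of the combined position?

All stacks use S = {3, 4, 5, 6, 9}:
n :  0  1  2  3  4  5  6  7  8  9 10 11 12 13 14 15 16 17 18 19 20 21 22 23 24 25
G :  0  0  0  1  1  1  2  2  2  3  3  3  0  0  0  1  1  1  2  2  2  3  3  3  0  0
Stack A: G(25) = 0.
Stack B: G(18) = 2.
Combined Grundy value = 0 ⊕ 2 = 2.

2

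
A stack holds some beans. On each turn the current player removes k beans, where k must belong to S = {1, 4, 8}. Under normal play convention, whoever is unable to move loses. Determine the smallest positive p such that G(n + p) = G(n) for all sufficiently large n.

12

G(0) = 0
G(1) = mex{0} = 1
G(2) = mex{1} = 0
G(3) = mex{0} = 1
G(4) = mex{1,0} = 2
G(5) = mex{2,1} = 0
G(6) = mex{0,0} = 1
G(7) = mex{1,1} = 0
G(8) = mex{0,2,0} = 1
G(9) = mex{1,0,1} = 2
G(10) = mex{2,1,0} = 3
G(11) = mex{3,0,1} = 2
G(12) = mex{2,1,2} = 0
G(13) = mex{0,2,0} = 1
G(14) = mex{1,3,1} = 0
G(15) = mex{0,2,0} = 1
G(16) = mex{1,0,1} = 2
G(17) = mex{2,1,2} = 0
G(18) = mex{0,0,3} = 1
G(19) = mex{1,1,2} = 0
G(20) = mex{0,2,0} = 1
G(21) = mex{1,0,1} = 2
G(22) = mex{2,1,0} = 3
G(23) = mex{3,0,1} = 2
G(24) = mex{2,1,2} = 0
G(25) = mex{0,2,0} = 1
G(n+12) = G(n) holds for n = 0,…,7 (a full window of length max(S) = 8), so the sequence is purely periodic with period 12.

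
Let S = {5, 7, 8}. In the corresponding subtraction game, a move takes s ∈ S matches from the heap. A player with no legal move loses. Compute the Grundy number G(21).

1

n :  0  1  2  3  4  5  6  7  8  9 10 11 12 13 14 15 16 17 18 19 20 21
G :  0  0  0  0  0  1  1  1  1  1  2  2  2  0  0  0  0  0  1  1  1  1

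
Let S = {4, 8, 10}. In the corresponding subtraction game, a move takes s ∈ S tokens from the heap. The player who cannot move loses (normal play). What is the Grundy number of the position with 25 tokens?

n :  0  1  2  3  4  5  6  7  8  9 10 11 12 13 14 15 16 17 18 19 20 21 22 23 24 25
G :  0  0  0  0  1  1  1  1  2  2  2  2  3  3  0  0  0  0  1  1  1  1  2  2  2  2

2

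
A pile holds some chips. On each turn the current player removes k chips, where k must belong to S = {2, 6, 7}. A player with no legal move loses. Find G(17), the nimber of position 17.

G(0) = 0
G(1) = mex{} = 0
G(2) = mex{0} = 1
G(3) = mex{0} = 1
G(4) = mex{1} = 0
G(5) = mex{1} = 0
G(6) = mex{0,0} = 1
G(7) = mex{0,0,0} = 1
G(8) = mex{1,1,0} = 2
G(9) = mex{1,1,1} = 0
G(10) = mex{2,0,1} = 3
G(11) = mex{0,0,0} = 1
G(12) = mex{3,1,0} = 2
G(13) = mex{1,1,1} = 0
G(14) = mex{2,2,1} = 0
G(15) = mex{0,0,2} = 1
G(16) = mex{0,3,0} = 1
G(17) = mex{1,1,3} = 0

0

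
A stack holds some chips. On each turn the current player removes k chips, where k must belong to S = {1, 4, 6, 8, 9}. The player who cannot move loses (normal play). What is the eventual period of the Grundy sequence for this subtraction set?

17

n :  0  1  2  3  4  5  6  7  8  9 10 11 12 13 14 15 16 17 18 19 20 21 22 23 24 25 26 27 28 29 30 31 32 33 34 35
G :  0  1  0  1  2  0  1  0  1  2  3  2  0  1  2  3  2  0  1  0  1  2  0  1  0  1  2  3  2  0  1  2  3  2  0  1
G(n+17) = G(n) holds for n = 0,…,8 (a full window of length max(S) = 9), so the sequence is purely periodic with period 17.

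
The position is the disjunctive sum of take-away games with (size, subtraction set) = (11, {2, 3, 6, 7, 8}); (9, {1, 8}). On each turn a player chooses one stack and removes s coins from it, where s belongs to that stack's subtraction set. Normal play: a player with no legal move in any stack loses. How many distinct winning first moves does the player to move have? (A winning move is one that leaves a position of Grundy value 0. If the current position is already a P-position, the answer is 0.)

Stack A, S = {2, 3, 6, 7, 8}:
G(0) = 0
G(1) = mex{} = 0
G(2) = mex{0} = 1
G(3) = mex{0,0} = 1
G(4) = mex{1,0} = 2
G(5) = mex{1,1} = 0
G(6) = mex{2,1,0} = 3
G(7) = mex{0,2,0,0} = 1
G(8) = mex{3,0,1,0,0} = 2
G(9) = mex{1,3,1,1,0} = 2
G(10) = mex{2,1,2,1,1} = 0
G(11) = mex{2,2,0,2,1} = 3
G_A(11) = 3.
Stack B, S = {1, 8}:
G(0) = 0
G(1) = mex{0} = 1
G(2) = mex{1} = 0
G(3) = mex{0} = 1
G(4) = mex{1} = 0
G(5) = mex{0} = 1
G(6) = mex{1} = 0
G(7) = mex{0} = 1
G(8) = mex{1,0} = 2
G(9) = mex{2,1} = 0
G_B(9) = 0.
Combined Grundy value = 3 ⊕ 0 = 3.
A winning move leaves total XOR = 0, i.e. changes one component's Grundy value g to g ⊕ X where X is the current total.
Stack A: need g' = 3⊕3 = 0. Options: 11−2→G=2, 11−3→G=2, 11−6→G=0, 11−7→G=2, 11−8→G=1. Hits: 1.
Stack B: need g' = 0⊕3 = 3. Options: 9−1→G=2, 9−8→G=1. Hits: 0.

1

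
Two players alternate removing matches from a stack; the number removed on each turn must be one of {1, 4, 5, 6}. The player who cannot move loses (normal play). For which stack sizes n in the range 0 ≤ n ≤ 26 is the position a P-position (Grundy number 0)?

G(0) = 0
G(1) = mex{0} = 1
G(2) = mex{1} = 0
G(3) = mex{0} = 1
G(4) = mex{1,0} = 2
G(5) = mex{2,1,0} = 3
G(6) = mex{3,0,1,0} = 2
G(7) = mex{2,1,0,1} = 3
G(8) = mex{3,2,1,0} = 4
G(9) = mex{4,3,2,1} = 0
G(10) = mex{0,2,3,2} = 1
G(11) = mex{1,3,2,3} = 0
G(12) = mex{0,4,3,2} = 1
G(13) = mex{1,0,4,3} = 2
G(14) = mex{2,1,0,4} = 3
G(15) = mex{3,0,1,0} = 2
G(16) = mex{2,1,0,1} = 3
G(17) = mex{3,2,1,0} = 4
G(18) = mex{4,3,2,1} = 0
G(19) = mex{0,2,3,2} = 1
G(20) = mex{1,3,2,3} = 0
G(21) = mex{0,4,3,2} = 1
G(22) = mex{1,0,4,3} = 2
G(23) = mex{2,1,0,4} = 3
G(24) = mex{3,0,1,0} = 2
G(25) = mex{2,1,0,1} = 3
G(26) = mex{3,2,1,0} = 4
P-positions are exactly the n with G(n) = 0.

0, 2, 9, 11, 18, 20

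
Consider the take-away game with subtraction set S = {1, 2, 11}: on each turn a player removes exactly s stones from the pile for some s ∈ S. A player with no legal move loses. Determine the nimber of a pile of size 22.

1

G(0) = 0
G(1) = mex{0} = 1
G(2) = mex{1,0} = 2
G(3) = mex{2,1} = 0
G(4) = mex{0,2} = 1
G(5) = mex{1,0} = 2
G(6) = mex{2,1} = 0
G(7) = mex{0,2} = 1
G(8) = mex{1,0} = 2
G(9) = mex{2,1} = 0
G(10) = mex{0,2} = 1
G(11) = mex{1,0,0} = 2
G(12) = mex{2,1,1} = 0
G(13) = mex{0,2,2} = 1
G(14) = mex{1,0,0} = 2
G(15) = mex{2,1,1} = 0
G(16) = mex{0,2,2} = 1
G(17) = mex{1,0,0} = 2
G(18) = mex{2,1,1} = 0
G(19) = mex{0,2,2} = 1
G(20) = mex{1,0,0} = 2
G(21) = mex{2,1,1} = 0
G(22) = mex{0,2,2} = 1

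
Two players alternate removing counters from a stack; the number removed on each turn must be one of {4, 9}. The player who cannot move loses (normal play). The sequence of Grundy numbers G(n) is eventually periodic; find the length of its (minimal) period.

13

n :  0  1  2  3  4  5  6  7  8  9 10 11 12 13 14 15 16 17 18 19 20 21 22 23 24 25 26 27
G :  0  0  0  0  1  1  1  1  0  2  2  2  1  0  0  0  0  1  1  1  1  0  2  2  2  1  0  0
G(n+13) = G(n) holds for n = 0,…,8 (a full window of length max(S) = 9), so the sequence is purely periodic with period 13.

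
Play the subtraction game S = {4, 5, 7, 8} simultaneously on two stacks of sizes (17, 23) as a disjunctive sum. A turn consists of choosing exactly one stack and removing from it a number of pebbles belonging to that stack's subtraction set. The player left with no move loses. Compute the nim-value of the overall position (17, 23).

All stacks use S = {4, 5, 7, 8}:
G(0) = 0
G(1) = mex{} = 0
G(2) = mex{} = 0
G(3) = mex{} = 0
G(4) = mex{0} = 1
G(5) = mex{0,0} = 1
G(6) = mex{0,0} = 1
G(7) = mex{0,0,0} = 1
G(8) = mex{1,0,0,0} = 2
G(9) = mex{1,1,0,0} = 2
G(10) = mex{1,1,0,0} = 2
G(11) = mex{1,1,1,0} = 2
G(12) = mex{2,1,1,1} = 0
G(13) = mex{2,2,1,1} = 0
G(14) = mex{2,2,1,1} = 0
G(15) = mex{2,2,2,1} = 0
G(16) = mex{0,2,2,2} = 1
G(17) = mex{0,0,2,2} = 1
G(18) = mex{0,0,2,2} = 1
G(19) = mex{0,0,0,2} = 1
G(20) = mex{1,0,0,0} = 2
G(21) = mex{1,1,0,0} = 2
G(22) = mex{1,1,0,0} = 2
G(23) = mex{1,1,1,0} = 2
Stack A: G(17) = 1.
Stack B: G(23) = 2.
Combined Grundy value = 1 ⊕ 2 = 3.

3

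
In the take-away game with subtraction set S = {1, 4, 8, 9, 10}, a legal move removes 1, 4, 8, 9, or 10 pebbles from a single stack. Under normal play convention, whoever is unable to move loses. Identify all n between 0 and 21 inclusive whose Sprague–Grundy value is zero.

G(0) = 0
G(1) = mex{0} = 1
G(2) = mex{1} = 0
G(3) = mex{0} = 1
G(4) = mex{1,0} = 2
G(5) = mex{2,1} = 0
G(6) = mex{0,0} = 1
G(7) = mex{1,1} = 0
G(8) = mex{0,2,0} = 1
G(9) = mex{1,0,1,0} = 2
G(10) = mex{2,1,0,1,0} = 3
G(11) = mex{3,0,1,0,1} = 2
G(12) = mex{2,1,2,1,0} = 3
G(13) = mex{3,2,0,2,1} = 4
G(14) = mex{4,3,1,0,2} = 5
G(15) = mex{5,2,0,1,0} = 3
G(16) = mex{3,3,1,0,1} = 2
G(17) = mex{2,4,2,1,0} = 3
G(18) = mex{3,5,3,2,1} = 0
G(19) = mex{0,3,2,3,2} = 1
G(20) = mex{1,2,3,2,3} = 0
G(21) = mex{0,3,4,3,2} = 1
P-positions are exactly the n with G(n) = 0.

0, 2, 5, 7, 18, 20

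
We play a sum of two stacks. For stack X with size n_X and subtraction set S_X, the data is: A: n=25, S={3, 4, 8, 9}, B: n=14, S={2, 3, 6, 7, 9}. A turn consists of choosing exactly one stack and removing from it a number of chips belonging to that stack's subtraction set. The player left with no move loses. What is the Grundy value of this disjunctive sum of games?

Stack A, S = {3, 4, 8, 9}:
G(0) = 0
G(1) = mex{} = 0
G(2) = mex{} = 0
G(3) = mex{0} = 1
G(4) = mex{0,0} = 1
G(5) = mex{0,0} = 1
G(6) = mex{1,0} = 2
G(7) = mex{1,1} = 0
G(8) = mex{1,1,0} = 2
G(9) = mex{2,1,0,0} = 3
G(10) = mex{0,2,0,0} = 1
G(11) = mex{2,0,1,0} = 3
G(12) = mex{3,2,1,1} = 0
G(13) = mex{1,3,1,1} = 0
G(14) = mex{3,1,2,1} = 0
G(15) = mex{0,3,0,2} = 1
G(16) = mex{0,0,2,0} = 1
G(17) = mex{0,0,3,2} = 1
G(18) = mex{1,0,1,3} = 2
G(19) = mex{1,1,3,1} = 0
G(20) = mex{1,1,0,3} = 2
G(21) = mex{2,1,0,0} = 3
G(22) = mex{0,2,0,0} = 1
G(23) = mex{2,0,1,0} = 3
G(24) = mex{3,2,1,1} = 0
G(25) = mex{1,3,1,1} = 0
G_A(25) = 0.
Stack B, S = {2, 3, 6, 7, 9}:
G(0) = 0
G(1) = mex{} = 0
G(2) = mex{0} = 1
G(3) = mex{0,0} = 1
G(4) = mex{1,0} = 2
G(5) = mex{1,1} = 0
G(6) = mex{2,1,0} = 3
G(7) = mex{0,2,0,0} = 1
G(8) = mex{3,0,1,0} = 2
G(9) = mex{1,3,1,1,0} = 2
G(10) = mex{2,1,2,1,0} = 3
G(11) = mex{2,2,0,2,1} = 3
G(12) = mex{3,2,3,0,1} = 4
G(13) = mex{3,3,1,3,2} = 0
G(14) = mex{4,3,2,1,0} = 5
G_B(14) = 5.
Combined Grundy value = 0 ⊕ 5 = 5.

5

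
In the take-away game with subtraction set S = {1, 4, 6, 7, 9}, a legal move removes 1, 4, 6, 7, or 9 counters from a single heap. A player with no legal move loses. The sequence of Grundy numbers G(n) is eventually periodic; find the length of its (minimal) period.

13

n :  0  1  2  3  4  5  6  7  8  9 10 11 12 13 14 15 16 17 18 19 20 21 22 23 24 25 26 27
G :  0  1  0  1  2  0  1  2  3  2  0  1  2  0  1  0  1  2  0  1  2  3  2  0  1  2  0  1
G(n+13) = G(n) holds for n = 0,…,8 (a full window of length max(S) = 9), so the sequence is purely periodic with period 13.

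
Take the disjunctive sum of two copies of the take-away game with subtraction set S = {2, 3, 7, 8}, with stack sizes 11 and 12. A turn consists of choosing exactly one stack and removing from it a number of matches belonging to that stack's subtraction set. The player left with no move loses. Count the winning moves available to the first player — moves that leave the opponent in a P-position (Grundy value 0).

4

All stacks use S = {2, 3, 7, 8}:
n :  0  1  2  3  4  5  6  7  8  9 10 11 12
G :  0  0  1  1  2  0  0  1  1  2  0  0  1
Stack A: G(11) = 0.
Stack B: G(12) = 1.
Combined Grundy value = 0 ⊕ 1 = 1.
A winning move leaves total XOR = 0, i.e. changes one component's Grundy value g to g ⊕ X where X is the current total.
Stack A: need g' = 0⊕1 = 1. Options: 11−2→G=2, 11−3→G=1, 11−7→G=2, 11−8→G=1. Hits: 2.
Stack B: need g' = 1⊕1 = 0. Options: 12−2→G=0, 12−3→G=2, 12−7→G=0, 12−8→G=2. Hits: 2.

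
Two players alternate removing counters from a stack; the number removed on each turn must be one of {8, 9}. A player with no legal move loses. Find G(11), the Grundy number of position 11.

1

n :  0  1  2  3  4  5  6  7  8  9 10 11
G :  0  0  0  0  0  0  0  0  1  1  1  1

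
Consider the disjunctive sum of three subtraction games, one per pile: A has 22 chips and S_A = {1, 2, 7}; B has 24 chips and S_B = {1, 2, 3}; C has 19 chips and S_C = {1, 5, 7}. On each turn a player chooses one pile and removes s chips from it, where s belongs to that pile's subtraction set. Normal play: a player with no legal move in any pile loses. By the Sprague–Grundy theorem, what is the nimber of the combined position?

Pile A, S = {1, 2, 7}:
n :  0  1  2  3  4  5  6  7  8  9 10 11 12 13 14 15 16 17 18 19 20 21 22
G :  0  1  2  0  1  2  0  1  2  0  1  2  0  1  2  0  1  2  0  1  2  0  1
G_A(22) = 1.
Pile B, S = {1, 2, 3}:
n :  0  1  2  3  4  5  6  7  8  9 10 11 12 13 14 15 16 17 18 19 20 21 22 23 24
G :  0  1  2  3  0  1  2  3  0  1  2  3  0  1  2  3  0  1  2  3  0  1  2  3  0
G_B(24) = 0.
Pile C, S = {1, 5, 7}:
n :  0  1  2  3  4  5  6  7  8  9 10 11 12 13 14 15 16 17 18 19
G :  0  1  0  1  0  1  0  1  0  1  0  1  0  1  0  1  0  1  0  1
G_C(19) = 1.
Combined Grundy value = 1 ⊕ 0 ⊕ 1 = 0.

0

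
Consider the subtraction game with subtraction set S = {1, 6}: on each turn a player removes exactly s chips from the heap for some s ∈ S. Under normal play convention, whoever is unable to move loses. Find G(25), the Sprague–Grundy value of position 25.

0

G(0) = 0
G(1) = mex{0} = 1
G(2) = mex{1} = 0
G(3) = mex{0} = 1
G(4) = mex{1} = 0
G(5) = mex{0} = 1
G(6) = mex{1,0} = 2
G(7) = mex{2,1} = 0
G(8) = mex{0,0} = 1
G(9) = mex{1,1} = 0
G(10) = mex{0,0} = 1
G(11) = mex{1,1} = 0
G(12) = mex{0,2} = 1
G(13) = mex{1,0} = 2
G(14) = mex{2,1} = 0
G(15) = mex{0,0} = 1
G(16) = mex{1,1} = 0
G(17) = mex{0,0} = 1
G(18) = mex{1,1} = 0
G(19) = mex{0,2} = 1
G(20) = mex{1,0} = 2
G(21) = mex{2,1} = 0
G(22) = mex{0,0} = 1
G(23) = mex{1,1} = 0
G(24) = mex{0,0} = 1
G(25) = mex{1,1} = 0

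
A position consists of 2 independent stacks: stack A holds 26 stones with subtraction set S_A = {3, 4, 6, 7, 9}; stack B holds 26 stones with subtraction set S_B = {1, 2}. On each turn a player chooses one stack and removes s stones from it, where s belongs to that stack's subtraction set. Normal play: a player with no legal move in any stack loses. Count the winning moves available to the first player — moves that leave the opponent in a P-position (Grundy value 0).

Stack A, S = {3, 4, 6, 7, 9}:
n :  0  1  2  3  4  5  6  7  8  9 10 11 12 13 14 15 16 17 18 19 20 21 22 23 24 25 26
G :  0  0  0  1  1  1  2  2  2  3  3  3  0  0  0  1  1  1  2  2  2  3  3  3  0  0  0
G_A(26) = 0.
Stack B, S = {1, 2}:
G(0) = 0
G(1) = mex{0} = 1
G(2) = mex{1,0} = 2
G(3) = mex{2,1} = 0
G(4) = mex{0,2} = 1
G(5) = mex{1,0} = 2
G(6) = mex{2,1} = 0
G(7) = mex{0,2} = 1
G(8) = mex{1,0} = 2
G(9) = mex{2,1} = 0
G(10) = mex{0,2} = 1
G(11) = mex{1,0} = 2
G(12) = mex{2,1} = 0
G(13) = mex{0,2} = 1
G(14) = mex{1,0} = 2
G(15) = mex{2,1} = 0
G(16) = mex{0,2} = 1
G(17) = mex{1,0} = 2
G(18) = mex{2,1} = 0
G(19) = mex{0,2} = 1
G(20) = mex{1,0} = 2
G(21) = mex{2,1} = 0
G(22) = mex{0,2} = 1
G(23) = mex{1,0} = 2
G(24) = mex{2,1} = 0
G(25) = mex{0,2} = 1
G(26) = mex{1,0} = 2
G_B(26) = 2.
Combined Grundy value = 0 ⊕ 2 = 2.
A winning move leaves total XOR = 0, i.e. changes one component's Grundy value g to g ⊕ X where X is the current total.
Stack A: need g' = 0⊕2 = 2. Options: 26−3→G=3, 26−4→G=3, 26−6→G=2, 26−7→G=2, 26−9→G=1. Hits: 2.
Stack B: need g' = 2⊕2 = 0. Options: 26−1→G=1, 26−2→G=0. Hits: 1.

3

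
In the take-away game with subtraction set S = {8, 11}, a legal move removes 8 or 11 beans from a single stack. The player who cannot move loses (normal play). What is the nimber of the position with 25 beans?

0

n :  0  1  2  3  4  5  6  7  8  9 10 11 12 13 14 15 16 17 18 19 20 21 22 23 24 25
G :  0  0  0  0  0  0  0  0  1  1  1  1  1  1  1  1  2  2  2  0  0  0  0  0  0  0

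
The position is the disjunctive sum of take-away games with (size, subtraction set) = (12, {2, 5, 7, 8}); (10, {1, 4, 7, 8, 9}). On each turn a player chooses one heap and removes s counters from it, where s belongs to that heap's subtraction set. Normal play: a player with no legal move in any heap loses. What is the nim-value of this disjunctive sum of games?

Heap A, S = {2, 5, 7, 8}:
n :  0  1  2  3  4  5  6  7  8  9 10 11 12
G :  0  0  1  1  0  2  1  3  2  2  0  3  1
G_A(12) = 1.
Heap B, S = {1, 4, 7, 8, 9}:
G(0) = 0
G(1) = mex{0} = 1
G(2) = mex{1} = 0
G(3) = mex{0} = 1
G(4) = mex{1,0} = 2
G(5) = mex{2,1} = 0
G(6) = mex{0,0} = 1
G(7) = mex{1,1,0} = 2
G(8) = mex{2,2,1,0} = 3
G(9) = mex{3,0,0,1,0} = 2
G(10) = mex{2,1,1,0,1} = 3
G_B(10) = 3.
Combined Grundy value = 1 ⊕ 3 = 2.

2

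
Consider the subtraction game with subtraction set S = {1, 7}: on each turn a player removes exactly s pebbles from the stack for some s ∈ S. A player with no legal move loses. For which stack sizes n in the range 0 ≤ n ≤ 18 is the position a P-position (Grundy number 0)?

n :  0  1  2  3  4  5  6  7  8  9 10 11 12 13 14 15 16 17 18
G :  0  1  0  1  0  1  0  1  0  1  0  1  0  1  0  1  0  1  0
P-positions are exactly the n with G(n) = 0.

0, 2, 4, 6, 8, 10, 12, 14, 16, 18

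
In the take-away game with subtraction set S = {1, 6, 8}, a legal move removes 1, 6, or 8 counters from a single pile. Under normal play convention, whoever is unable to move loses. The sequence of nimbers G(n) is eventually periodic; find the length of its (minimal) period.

n :  0  1  2  3  4  5  6  7  8  9 10 11 12 13 14 15 16
G :  0  1  0  1  0  1  2  0  1  0  1  0  1  2  0  1  0
G(n+7) = G(n) holds for n = 0,…,7 (a full window of length max(S) = 8), so the sequence is purely periodic with period 7.

7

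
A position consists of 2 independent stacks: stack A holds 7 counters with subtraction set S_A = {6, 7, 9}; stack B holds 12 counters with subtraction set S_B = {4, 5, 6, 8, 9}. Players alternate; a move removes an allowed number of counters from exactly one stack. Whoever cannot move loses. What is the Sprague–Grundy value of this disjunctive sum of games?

Stack A, S = {6, 7, 9}:
n : 0 1 2 3 4 5 6 7
G : 0 0 0 0 0 0 1 1
G_A(7) = 1.
Stack B, S = {4, 5, 6, 8, 9}:
G(0) = 0
G(1) = mex{} = 0
G(2) = mex{} = 0
G(3) = mex{} = 0
G(4) = mex{0} = 1
G(5) = mex{0,0} = 1
G(6) = mex{0,0,0} = 1
G(7) = mex{0,0,0} = 1
G(8) = mex{1,0,0,0} = 2
G(9) = mex{1,1,0,0,0} = 2
G(10) = mex{1,1,1,0,0} = 2
G(11) = mex{1,1,1,0,0} = 2
G(12) = mex{2,1,1,1,0} = 3
G_B(12) = 3.
Combined Grundy value = 1 ⊕ 3 = 2.

2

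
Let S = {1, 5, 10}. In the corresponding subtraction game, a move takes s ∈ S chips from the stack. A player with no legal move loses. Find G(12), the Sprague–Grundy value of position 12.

2

G(0) = 0
G(1) = mex{0} = 1
G(2) = mex{1} = 0
G(3) = mex{0} = 1
G(4) = mex{1} = 0
G(5) = mex{0,0} = 1
G(6) = mex{1,1} = 0
G(7) = mex{0,0} = 1
G(8) = mex{1,1} = 0
G(9) = mex{0,0} = 1
G(10) = mex{1,1,0} = 2
G(11) = mex{2,0,1} = 3
G(12) = mex{3,1,0} = 2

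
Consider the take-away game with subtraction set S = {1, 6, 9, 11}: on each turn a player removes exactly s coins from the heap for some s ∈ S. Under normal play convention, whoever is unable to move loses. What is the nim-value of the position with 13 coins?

n :  0  1  2  3  4  5  6  7  8  9 10 11 12 13
G :  0  1  0  1  0  1  2  0  1  2  3  2  0  1

1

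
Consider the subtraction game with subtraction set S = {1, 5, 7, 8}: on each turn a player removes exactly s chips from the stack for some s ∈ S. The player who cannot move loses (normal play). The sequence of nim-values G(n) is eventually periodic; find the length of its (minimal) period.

n :  0  1  2  3  4  5  6  7  8  9 10 11 12 13 14 15 16 17 18 19 20 21 22 23 24 25 26 27 28 29 30 31
G :  0  1  0  1  0  1  0  1  2  3  2  3  2  3  2  0  1  0  1  0  1  0  1  2  3  2  3  2  3  2  0  1
G(n+15) = G(n) holds for n = 0,…,7 (a full window of length max(S) = 8), so the sequence is purely periodic with period 15.

15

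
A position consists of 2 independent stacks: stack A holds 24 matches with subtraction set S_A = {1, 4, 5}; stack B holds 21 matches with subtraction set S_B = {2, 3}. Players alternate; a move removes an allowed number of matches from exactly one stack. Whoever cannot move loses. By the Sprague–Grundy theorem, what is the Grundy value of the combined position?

0

Stack A, S = {1, 4, 5}:
n :  0  1  2  3  4  5  6  7  8  9 10 11 12 13 14 15 16 17 18 19 20 21 22 23 24
G :  0  1  0  1  2  3  2  3  0  1  0  1  2  3  2  3  0  1  0  1  2  3  2  3  0
G_A(24) = 0.
Stack B, S = {2, 3}:
G(0) = 0
G(1) = mex{} = 0
G(2) = mex{0} = 1
G(3) = mex{0,0} = 1
G(4) = mex{1,0} = 2
G(5) = mex{1,1} = 0
G(6) = mex{2,1} = 0
G(7) = mex{0,2} = 1
G(8) = mex{0,0} = 1
G(9) = mex{1,0} = 2
G(10) = mex{1,1} = 0
G(11) = mex{2,1} = 0
G(12) = mex{0,2} = 1
G(13) = mex{0,0} = 1
G(14) = mex{1,0} = 2
G(15) = mex{1,1} = 0
G(16) = mex{2,1} = 0
G(17) = mex{0,2} = 1
G(18) = mex{0,0} = 1
G(19) = mex{1,0} = 2
G(20) = mex{1,1} = 0
G(21) = mex{2,1} = 0
G_B(21) = 0.
Combined Grundy value = 0 ⊕ 0 = 0.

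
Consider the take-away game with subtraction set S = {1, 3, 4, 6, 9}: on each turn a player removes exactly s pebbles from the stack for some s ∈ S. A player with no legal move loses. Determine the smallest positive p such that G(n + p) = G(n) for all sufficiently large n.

G(0) = 0
G(1) = mex{0} = 1
G(2) = mex{1} = 0
G(3) = mex{0,0} = 1
G(4) = mex{1,1,0} = 2
G(5) = mex{2,0,1} = 3
G(6) = mex{3,1,0,0} = 2
G(7) = mex{2,2,1,1} = 0
G(8) = mex{0,3,2,0} = 1
G(9) = mex{1,2,3,1,0} = 4
G(10) = mex{4,0,2,2,1} = 3
G(11) = mex{3,1,0,3,0} = 2
G(12) = mex{2,4,1,2,1} = 0
G(13) = mex{0,3,4,0,2} = 1
G(14) = mex{1,2,3,1,3} = 0
G(15) = mex{0,0,2,4,2} = 1
G(16) = mex{1,1,0,3,0} = 2
G(17) = mex{2,0,1,2,1} = 3
G(18) = mex{3,1,0,0,4} = 2
G(19) = mex{2,2,1,1,3} = 0
G(20) = mex{0,3,2,0,2} = 1
G(21) = mex{1,2,3,1,0} = 4
G(22) = mex{4,0,2,2,1} = 3
G(23) = mex{3,1,0,3,0} = 2
G(24) = mex{2,4,1,2,1} = 0
G(25) = mex{0,3,4,0,2} = 1
G(n+12) = G(n) holds for n = 0,…,8 (a full window of length max(S) = 9), so the sequence is purely periodic with period 12.

12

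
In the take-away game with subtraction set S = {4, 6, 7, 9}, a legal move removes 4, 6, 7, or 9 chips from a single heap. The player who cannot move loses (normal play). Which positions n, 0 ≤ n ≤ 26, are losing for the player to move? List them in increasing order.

n :  0  1  2  3  4  5  6  7  8  9 10 11 12 13 14 15 16 17 18 19 20 21 22 23 24 25 26
G :  0  0  0  0  1  1  1  1  2  2  2  2  3  0  0  0  0  1  1  1  1  2  2  2  2  3  0
P-positions are exactly the n with G(n) = 0.

0, 1, 2, 3, 13, 14, 15, 16, 26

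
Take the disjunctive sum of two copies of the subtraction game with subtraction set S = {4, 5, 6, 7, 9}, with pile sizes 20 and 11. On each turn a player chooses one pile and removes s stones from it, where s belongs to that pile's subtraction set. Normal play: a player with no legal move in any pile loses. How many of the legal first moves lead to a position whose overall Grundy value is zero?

All piles use S = {4, 5, 6, 7, 9}:
n :  0  1  2  3  4  5  6  7  8  9 10 11 12 13 14 15 16 17 18 19 20
G :  0  0  0  0  1  1  1  1  2  2  2  2  3  0  0  0  0  1  1  1  1
Pile A: G(20) = 1.
Pile B: G(11) = 2.
Combined Grundy value = 1 ⊕ 2 = 3.
A winning move leaves total XOR = 0, i.e. changes one component's Grundy value g to g ⊕ X where X is the current total.
Pile A: need g' = 1⊕3 = 2. Options: 20−4→G=0, 20−5→G=0, 20−6→G=0, 20−7→G=0, 20−9→G=2. Hits: 1.
Pile B: need g' = 2⊕3 = 1. Options: 11−4→G=1, 11−5→G=1, 11−6→G=1, 11−7→G=1, 11−9→G=0. Hits: 4.

5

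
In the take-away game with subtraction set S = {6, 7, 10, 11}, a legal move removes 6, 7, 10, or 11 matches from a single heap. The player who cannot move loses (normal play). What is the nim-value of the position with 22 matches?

G(0) = 0
G(1) = mex{} = 0
G(2) = mex{} = 0
G(3) = mex{} = 0
G(4) = mex{} = 0
G(5) = mex{} = 0
G(6) = mex{0} = 1
G(7) = mex{0,0} = 1
G(8) = mex{0,0} = 1
G(9) = mex{0,0} = 1
G(10) = mex{0,0,0} = 1
G(11) = mex{0,0,0,0} = 1
G(12) = mex{1,0,0,0} = 2
G(13) = mex{1,1,0,0} = 2
G(14) = mex{1,1,0,0} = 2
G(15) = mex{1,1,0,0} = 2
G(16) = mex{1,1,1,0} = 2
G(17) = mex{1,1,1,1} = 0
G(18) = mex{2,1,1,1} = 0
G(19) = mex{2,2,1,1} = 0
G(20) = mex{2,2,1,1} = 0
G(21) = mex{2,2,1,1} = 0
G(22) = mex{2,2,2,1} = 0

0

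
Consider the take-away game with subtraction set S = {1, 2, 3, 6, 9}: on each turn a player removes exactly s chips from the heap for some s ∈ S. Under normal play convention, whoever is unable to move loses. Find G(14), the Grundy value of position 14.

2

G(0) = 0
G(1) = mex{0} = 1
G(2) = mex{1,0} = 2
G(3) = mex{2,1,0} = 3
G(4) = mex{3,2,1} = 0
G(5) = mex{0,3,2} = 1
G(6) = mex{1,0,3,0} = 2
G(7) = mex{2,1,0,1} = 3
G(8) = mex{3,2,1,2} = 0
G(9) = mex{0,3,2,3,0} = 1
G(10) = mex{1,0,3,0,1} = 2
G(11) = mex{2,1,0,1,2} = 3
G(12) = mex{3,2,1,2,3} = 0
G(13) = mex{0,3,2,3,0} = 1
G(14) = mex{1,0,3,0,1} = 2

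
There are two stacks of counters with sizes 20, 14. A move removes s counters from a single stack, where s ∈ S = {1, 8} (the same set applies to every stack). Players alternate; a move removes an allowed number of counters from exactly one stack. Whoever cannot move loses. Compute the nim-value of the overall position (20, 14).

All stacks use S = {1, 8}:
G(0) = 0
G(1) = mex{0} = 1
G(2) = mex{1} = 0
G(3) = mex{0} = 1
G(4) = mex{1} = 0
G(5) = mex{0} = 1
G(6) = mex{1} = 0
G(7) = mex{0} = 1
G(8) = mex{1,0} = 2
G(9) = mex{2,1} = 0
G(10) = mex{0,0} = 1
G(11) = mex{1,1} = 0
G(12) = mex{0,0} = 1
G(13) = mex{1,1} = 0
G(14) = mex{0,0} = 1
G(15) = mex{1,1} = 0
G(16) = mex{0,2} = 1
G(17) = mex{1,0} = 2
G(18) = mex{2,1} = 0
G(19) = mex{0,0} = 1
G(20) = mex{1,1} = 0
Stack A: G(20) = 0.
Stack B: G(14) = 1.
Combined Grundy value = 0 ⊕ 1 = 1.

1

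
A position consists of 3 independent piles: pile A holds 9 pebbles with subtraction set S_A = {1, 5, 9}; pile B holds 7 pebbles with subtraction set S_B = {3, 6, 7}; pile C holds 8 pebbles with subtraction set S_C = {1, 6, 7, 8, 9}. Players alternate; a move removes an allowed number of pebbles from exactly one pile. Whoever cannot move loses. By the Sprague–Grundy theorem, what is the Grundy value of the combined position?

1

Pile A, S = {1, 5, 9}:
G(0) = 0
G(1) = mex{0} = 1
G(2) = mex{1} = 0
G(3) = mex{0} = 1
G(4) = mex{1} = 0
G(5) = mex{0,0} = 1
G(6) = mex{1,1} = 0
G(7) = mex{0,0} = 1
G(8) = mex{1,1} = 0
G(9) = mex{0,0,0} = 1
G_A(9) = 1.
Pile B, S = {3, 6, 7}:
n : 0 1 2 3 4 5 6 7
G : 0 0 0 1 1 1 2 2
G_B(7) = 2.
Pile C, S = {1, 6, 7, 8, 9}:
G(0) = 0
G(1) = mex{0} = 1
G(2) = mex{1} = 0
G(3) = mex{0} = 1
G(4) = mex{1} = 0
G(5) = mex{0} = 1
G(6) = mex{1,0} = 2
G(7) = mex{2,1,0} = 3
G(8) = mex{3,0,1,0} = 2
G_C(8) = 2.
Combined Grundy value = 1 ⊕ 2 ⊕ 2 = 1.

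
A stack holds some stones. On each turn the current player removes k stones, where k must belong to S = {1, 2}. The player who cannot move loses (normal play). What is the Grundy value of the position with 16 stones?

1

G(0) = 0
G(1) = mex{0} = 1
G(2) = mex{1,0} = 2
G(3) = mex{2,1} = 0
G(4) = mex{0,2} = 1
G(5) = mex{1,0} = 2
G(6) = mex{2,1} = 0
G(7) = mex{0,2} = 1
G(8) = mex{1,0} = 2
G(9) = mex{2,1} = 0
G(10) = mex{0,2} = 1
G(11) = mex{1,0} = 2
G(12) = mex{2,1} = 0
G(13) = mex{0,2} = 1
G(14) = mex{1,0} = 2
G(15) = mex{2,1} = 0
G(16) = mex{0,2} = 1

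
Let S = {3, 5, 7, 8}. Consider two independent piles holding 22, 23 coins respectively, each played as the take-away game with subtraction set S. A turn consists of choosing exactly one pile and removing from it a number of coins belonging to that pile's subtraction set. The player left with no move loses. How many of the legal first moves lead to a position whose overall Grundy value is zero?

0

All piles use S = {3, 5, 7, 8}:
G(0) = 0
G(1) = mex{} = 0
G(2) = mex{} = 0
G(3) = mex{0} = 1
G(4) = mex{0} = 1
G(5) = mex{0,0} = 1
G(6) = mex{1,0} = 2
G(7) = mex{1,0,0} = 2
G(8) = mex{1,1,0,0} = 2
G(9) = mex{2,1,0,0} = 3
G(10) = mex{2,1,1,0} = 3
G(11) = mex{2,2,1,1} = 0
G(12) = mex{3,2,1,1} = 0
G(13) = mex{3,2,2,1} = 0
G(14) = mex{0,3,2,2} = 1
G(15) = mex{0,3,2,2} = 1
G(16) = mex{0,0,3,2} = 1
G(17) = mex{1,0,3,3} = 2
G(18) = mex{1,0,0,3} = 2
G(19) = mex{1,1,0,0} = 2
G(20) = mex{2,1,0,0} = 3
G(21) = mex{2,1,1,0} = 3
G(22) = mex{2,2,1,1} = 0
G(23) = mex{3,2,1,1} = 0
Pile A: G(22) = 0.
Pile B: G(23) = 0.
Combined Grundy value = 0 ⊕ 0 = 0.
A winning move leaves total XOR = 0, i.e. changes one component's Grundy value g to g ⊕ X where X is the current total.
Pile A: target g' = 0⊕0 = 0, but every legal move changes the Grundy value (mex property), so 0 moves.
Pile B: target g' = 0⊕0 = 0, but every legal move changes the Grundy value (mex property), so 0 moves.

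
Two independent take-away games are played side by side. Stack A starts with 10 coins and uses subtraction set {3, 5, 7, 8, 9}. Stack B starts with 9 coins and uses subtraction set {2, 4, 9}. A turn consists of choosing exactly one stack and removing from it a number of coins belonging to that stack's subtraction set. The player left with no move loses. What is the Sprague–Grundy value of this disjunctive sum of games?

2

Stack A, S = {3, 5, 7, 8, 9}:
G(0) = 0
G(1) = mex{} = 0
G(2) = mex{} = 0
G(3) = mex{0} = 1
G(4) = mex{0} = 1
G(5) = mex{0,0} = 1
G(6) = mex{1,0} = 2
G(7) = mex{1,0,0} = 2
G(8) = mex{1,1,0,0} = 2
G(9) = mex{2,1,0,0,0} = 3
G(10) = mex{2,1,1,0,0} = 3
G_A(10) = 3.
Stack B, S = {2, 4, 9}:
n : 0 1 2 3 4 5 6 7 8 9
G : 0 0 1 1 2 2 0 0 1 1
G_B(9) = 1.
Combined Grundy value = 3 ⊕ 1 = 2.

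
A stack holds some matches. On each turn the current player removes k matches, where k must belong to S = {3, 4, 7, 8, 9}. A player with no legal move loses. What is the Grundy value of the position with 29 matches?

G(0) = 0
G(1) = mex{} = 0
G(2) = mex{} = 0
G(3) = mex{0} = 1
G(4) = mex{0,0} = 1
G(5) = mex{0,0} = 1
G(6) = mex{1,0} = 2
G(7) = mex{1,1,0} = 2
G(8) = mex{1,1,0,0} = 2
G(9) = mex{2,1,0,0,0} = 3
G(10) = mex{2,2,1,0,0} = 3
G(11) = mex{2,2,1,1,0} = 3
G(12) = mex{3,2,1,1,1} = 0
G(13) = mex{3,3,2,1,1} = 0
G(14) = mex{3,3,2,2,1} = 0
G(15) = mex{0,3,2,2,2} = 1
G(16) = mex{0,0,3,2,2} = 1
G(17) = mex{0,0,3,3,2} = 1
G(18) = mex{1,0,3,3,3} = 2
G(19) = mex{1,1,0,3,3} = 2
G(20) = mex{1,1,0,0,3} = 2
G(21) = mex{2,1,0,0,0} = 3
G(22) = mex{2,2,1,0,0} = 3
G(23) = mex{2,2,1,1,0} = 3
G(24) = mex{3,2,1,1,1} = 0
G(25) = mex{3,3,2,1,1} = 0
G(26) = mex{3,3,2,2,1} = 0
G(27) = mex{0,3,2,2,2} = 1
G(28) = mex{0,0,3,2,2} = 1
G(29) = mex{0,0,3,3,2} = 1

1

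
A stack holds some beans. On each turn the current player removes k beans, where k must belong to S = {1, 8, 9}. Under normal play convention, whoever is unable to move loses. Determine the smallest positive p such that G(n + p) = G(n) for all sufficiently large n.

16

n :  0  1  2  3  4  5  6  7  8  9 10 11 12 13 14 15 16 17 18 19 20 21 22 23 24 25 26 27 28 29 30 31 32 33
G :  0  1  0  1  0  1  0  1  2  3  2  3  2  3  2  3  0  1  0  1  0  1  0  1  2  3  2  3  2  3  2  3  0  1
G(n+16) = G(n) holds for n = 0,…,8 (a full window of length max(S) = 9), so the sequence is purely periodic with period 16.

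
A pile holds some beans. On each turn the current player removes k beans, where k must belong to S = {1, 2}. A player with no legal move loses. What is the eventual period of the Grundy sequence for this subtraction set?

G(0) = 0
G(1) = mex{0} = 1
G(2) = mex{1,0} = 2
G(3) = mex{2,1} = 0
G(4) = mex{0,2} = 1
G(5) = mex{1,0} = 2
G(6) = mex{2,1} = 0
G(7) = mex{0,2} = 1
G(8) = mex{1,0} = 2
G(9) = mex{2,1} = 0
G(10) = mex{0,2} = 1
G(11) = mex{1,0} = 2
G(12) = mex{2,1} = 0
G(13) = mex{0,2} = 1
G(14) = mex{1,0} = 2
G(n+3) = G(n) holds for n = 0,…,1 (a full window of length max(S) = 2), so the sequence is purely periodic with period 3.

3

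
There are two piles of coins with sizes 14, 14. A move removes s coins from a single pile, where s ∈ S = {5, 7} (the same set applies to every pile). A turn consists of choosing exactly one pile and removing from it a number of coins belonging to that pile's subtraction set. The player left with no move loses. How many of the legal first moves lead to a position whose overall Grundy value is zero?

0

All piles use S = {5, 7}:
G(0) = 0
G(1) = mex{} = 0
G(2) = mex{} = 0
G(3) = mex{} = 0
G(4) = mex{} = 0
G(5) = mex{0} = 1
G(6) = mex{0} = 1
G(7) = mex{0,0} = 1
G(8) = mex{0,0} = 1
G(9) = mex{0,0} = 1
G(10) = mex{1,0} = 2
G(11) = mex{1,0} = 2
G(12) = mex{1,1} = 0
G(13) = mex{1,1} = 0
G(14) = mex{1,1} = 0
Pile A: G(14) = 0.
Pile B: G(14) = 0.
Combined Grundy value = 0 ⊕ 0 = 0.
A winning move leaves total XOR = 0, i.e. changes one component's Grundy value g to g ⊕ X where X is the current total.
Pile A: target g' = 0⊕0 = 0, but every legal move changes the Grundy value (mex property), so 0 moves.
Pile B: target g' = 0⊕0 = 0, but every legal move changes the Grundy value (mex property), so 0 moves.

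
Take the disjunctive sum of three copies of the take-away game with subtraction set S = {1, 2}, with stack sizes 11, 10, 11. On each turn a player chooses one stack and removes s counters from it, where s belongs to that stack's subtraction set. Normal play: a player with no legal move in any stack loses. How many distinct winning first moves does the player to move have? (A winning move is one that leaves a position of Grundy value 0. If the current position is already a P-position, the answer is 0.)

All stacks use S = {1, 2}:
n :  0  1  2  3  4  5  6  7  8  9 10 11
G :  0  1  2  0  1  2  0  1  2  0  1  2
Stack A: G(11) = 2.
Stack B: G(10) = 1.
Stack C: G(11) = 2.
Combined Grundy value = 2 ⊕ 1 ⊕ 2 = 1.
A winning move leaves total XOR = 0, i.e. changes one component's Grundy value g to g ⊕ X where X is the current total.
Stack A: need g' = 2⊕1 = 3. Options: 11−1→G=1, 11−2→G=0. Hits: 0.
Stack B: need g' = 1⊕1 = 0. Options: 10−1→G=0, 10−2→G=2. Hits: 1.
Stack C: need g' = 2⊕1 = 3. Options: 11−1→G=1, 11−2→G=0. Hits: 0.

1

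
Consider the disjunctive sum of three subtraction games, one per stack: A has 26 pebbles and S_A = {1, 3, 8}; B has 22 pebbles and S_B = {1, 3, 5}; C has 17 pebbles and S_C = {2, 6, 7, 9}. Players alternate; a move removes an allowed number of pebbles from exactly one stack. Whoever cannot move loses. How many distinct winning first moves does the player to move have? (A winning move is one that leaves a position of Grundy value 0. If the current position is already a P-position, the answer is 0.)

Stack A, S = {1, 3, 8}:
n :  0  1  2  3  4  5  6  7  8  9 10 11 12 13 14 15 16 17 18 19 20 21 22 23 24 25 26
G :  0  1  0  1  0  1  0  1  2  3  2  0  1  0  1  0  1  0  1  2  3  2  0  1  0  1  0
G_A(26) = 0.
Stack B, S = {1, 3, 5}:
G(0) = 0
G(1) = mex{0} = 1
G(2) = mex{1} = 0
G(3) = mex{0,0} = 1
G(4) = mex{1,1} = 0
G(5) = mex{0,0,0} = 1
G(6) = mex{1,1,1} = 0
G(7) = mex{0,0,0} = 1
G(8) = mex{1,1,1} = 0
G(9) = mex{0,0,0} = 1
G(10) = mex{1,1,1} = 0
G(11) = mex{0,0,0} = 1
G(12) = mex{1,1,1} = 0
G(13) = mex{0,0,0} = 1
G(14) = mex{1,1,1} = 0
G(15) = mex{0,0,0} = 1
G(16) = mex{1,1,1} = 0
G(17) = mex{0,0,0} = 1
G(18) = mex{1,1,1} = 0
G(19) = mex{0,0,0} = 1
G(20) = mex{1,1,1} = 0
G(21) = mex{0,0,0} = 1
G(22) = mex{1,1,1} = 0
G_B(22) = 0.
Stack C, S = {2, 6, 7, 9}:
n :  0  1  2  3  4  5  6  7  8  9 10 11 12 13 14 15 16 17
G :  0  0  1  1  0  0  1  1  2  2  3  3  2  2  3  0  0  1
G_C(17) = 1.
Combined Grundy value = 0 ⊕ 0 ⊕ 1 = 1.
A winning move leaves total XOR = 0, i.e. changes one component's Grundy value g to g ⊕ X where X is the current total.
Stack A: need g' = 0⊕1 = 1. Options: 26−1→G=1, 26−3→G=1, 26−8→G=1. Hits: 3.
Stack B: need g' = 0⊕1 = 1. Options: 22−1→G=1, 22−3→G=1, 22−5→G=1. Hits: 3.
Stack C: need g' = 1⊕1 = 0. Options: 17−2→G=0, 17−6→G=3, 17−7→G=3, 17−9→G=2. Hits: 1.

7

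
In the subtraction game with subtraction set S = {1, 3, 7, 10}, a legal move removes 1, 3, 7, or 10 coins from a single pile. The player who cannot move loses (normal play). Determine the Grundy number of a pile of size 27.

n :  0  1  2  3  4  5  6  7  8  9 10 11 12 13 14 15 16 17 18 19 20 21 22 23 24 25 26 27
G :  0  1  0  1  0  1  0  1  0  1  2  3  2  3  2  3  2  0  1  0  1  0  1  0  1  0  1  2

2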